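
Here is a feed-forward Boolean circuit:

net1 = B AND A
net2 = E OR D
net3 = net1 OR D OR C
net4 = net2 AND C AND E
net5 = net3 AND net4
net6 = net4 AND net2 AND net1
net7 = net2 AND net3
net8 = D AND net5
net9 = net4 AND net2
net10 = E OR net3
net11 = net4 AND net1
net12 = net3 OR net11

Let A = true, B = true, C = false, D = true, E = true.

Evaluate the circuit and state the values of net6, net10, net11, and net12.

net1 = B AND A = true AND true = true
net2 = E OR D = true OR true = true
net3 = net1 OR D OR C = true OR true OR false = true
net4 = net2 AND C AND E = true AND false AND true = false
net6 = net4 AND net2 AND net1 = false AND true AND true = false
net10 = E OR net3 = true OR true = true
net11 = net4 AND net1 = false AND true = false
net12 = net3 OR net11 = true OR false = true

net6 = false, net10 = true, net11 = false, net12 = true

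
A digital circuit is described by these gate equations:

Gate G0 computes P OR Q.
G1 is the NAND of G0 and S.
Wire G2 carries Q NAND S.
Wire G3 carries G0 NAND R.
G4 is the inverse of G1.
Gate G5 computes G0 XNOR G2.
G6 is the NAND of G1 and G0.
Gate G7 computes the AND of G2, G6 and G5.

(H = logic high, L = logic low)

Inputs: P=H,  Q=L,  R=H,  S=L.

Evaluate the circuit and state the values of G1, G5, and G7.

G1 = H; G5 = H; G7 = L

G0 = P OR Q = H OR L = H
G1 = G0 NAND S = H NAND L = H
G2 = Q NAND S = L NAND L = H
G5 = G0 XNOR G2 = H XNOR H = H
G6 = G1 NAND G0 = H NAND H = L
G7 = G2 AND G6 AND G5 = H AND L AND H = L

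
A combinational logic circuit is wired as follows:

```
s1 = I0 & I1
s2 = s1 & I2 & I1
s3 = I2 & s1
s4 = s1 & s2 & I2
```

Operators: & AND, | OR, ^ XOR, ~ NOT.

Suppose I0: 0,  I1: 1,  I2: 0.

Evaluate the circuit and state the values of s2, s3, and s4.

s2 = 0, s3 = 0, s4 = 0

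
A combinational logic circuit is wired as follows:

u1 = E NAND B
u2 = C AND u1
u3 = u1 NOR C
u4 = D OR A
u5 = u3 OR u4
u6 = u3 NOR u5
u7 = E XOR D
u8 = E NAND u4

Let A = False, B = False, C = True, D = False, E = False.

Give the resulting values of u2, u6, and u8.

u1 = E NAND B = False NAND False = True
u2 = C AND u1 = True AND True = True
u3 = u1 NOR C = True NOR True = False
u4 = D OR A = False OR False = False
u5 = u3 OR u4 = False OR False = False
u6 = u3 NOR u5 = False NOR False = True
u8 = E NAND u4 = False NAND False = True

u2 = True, u6 = True, u8 = True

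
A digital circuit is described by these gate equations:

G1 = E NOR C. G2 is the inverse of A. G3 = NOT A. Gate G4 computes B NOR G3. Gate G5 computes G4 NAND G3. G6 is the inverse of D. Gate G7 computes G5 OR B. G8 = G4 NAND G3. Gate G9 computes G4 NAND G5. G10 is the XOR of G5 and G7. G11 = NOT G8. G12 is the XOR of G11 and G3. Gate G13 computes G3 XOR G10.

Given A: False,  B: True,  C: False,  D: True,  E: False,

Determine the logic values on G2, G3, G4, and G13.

G2 = True  G3 = True  G4 = False  G13 = True

G2 = NOT A = NOT False = True
G3 = NOT A = NOT False = True
G4 = B NOR G3 = True NOR True = False
G5 = G4 NAND G3 = False NAND True = True
G7 = G5 OR B = True OR True = True
G10 = G5 XOR G7 = True XOR True = False
G13 = G3 XOR G10 = True XOR False = True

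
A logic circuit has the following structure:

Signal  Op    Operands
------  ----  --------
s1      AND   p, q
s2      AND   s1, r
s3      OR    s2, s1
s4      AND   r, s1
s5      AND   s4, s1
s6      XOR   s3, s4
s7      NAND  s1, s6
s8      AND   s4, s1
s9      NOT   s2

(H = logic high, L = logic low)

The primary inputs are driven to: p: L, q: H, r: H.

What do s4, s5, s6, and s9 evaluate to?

s4 = L, s5 = L, s6 = L, s9 = H

s1 = p AND q = L AND H = L
s2 = s1 AND r = L AND H = L
s3 = s2 OR s1 = L OR L = L
s4 = r AND s1 = H AND L = L
s5 = s4 AND s1 = L AND L = L
s6 = s3 XOR s4 = L XOR L = L
s9 = NOT s2 = NOT L = H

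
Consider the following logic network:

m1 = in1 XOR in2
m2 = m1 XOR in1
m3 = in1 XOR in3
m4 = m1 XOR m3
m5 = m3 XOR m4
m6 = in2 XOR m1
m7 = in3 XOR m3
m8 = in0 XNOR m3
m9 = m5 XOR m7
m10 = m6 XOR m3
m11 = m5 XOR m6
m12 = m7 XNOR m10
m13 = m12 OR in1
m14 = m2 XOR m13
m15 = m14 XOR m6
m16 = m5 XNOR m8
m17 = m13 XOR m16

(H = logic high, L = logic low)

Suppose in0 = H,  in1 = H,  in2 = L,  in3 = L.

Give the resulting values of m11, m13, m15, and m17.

m1 = in1 XOR in2 = H XOR L = H
m2 = m1 XOR in1 = H XOR H = L
m3 = in1 XOR in3 = H XOR L = H
m4 = m1 XOR m3 = H XOR H = L
m5 = m3 XOR m4 = H XOR L = H
m6 = in2 XOR m1 = L XOR H = H
m7 = in3 XOR m3 = L XOR H = H
m8 = in0 XNOR m3 = H XNOR H = H
m10 = m6 XOR m3 = H XOR H = L
m11 = m5 XOR m6 = H XOR H = L
m12 = m7 XNOR m10 = H XNOR L = L
m13 = m12 OR in1 = L OR H = H
m14 = m2 XOR m13 = L XOR H = H
m15 = m14 XOR m6 = H XOR H = L
m16 = m5 XNOR m8 = H XNOR H = H
m17 = m13 XOR m16 = H XOR H = L

m11 = L, m13 = H, m15 = L, m17 = L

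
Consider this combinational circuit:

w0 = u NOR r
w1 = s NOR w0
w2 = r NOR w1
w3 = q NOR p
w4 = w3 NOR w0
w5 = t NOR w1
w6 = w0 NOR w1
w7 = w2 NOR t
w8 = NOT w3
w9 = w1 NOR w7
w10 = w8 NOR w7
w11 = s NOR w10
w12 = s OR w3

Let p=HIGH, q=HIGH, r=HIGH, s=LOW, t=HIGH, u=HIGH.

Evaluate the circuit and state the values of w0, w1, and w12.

w0 = LOW, w1 = HIGH, w12 = LOW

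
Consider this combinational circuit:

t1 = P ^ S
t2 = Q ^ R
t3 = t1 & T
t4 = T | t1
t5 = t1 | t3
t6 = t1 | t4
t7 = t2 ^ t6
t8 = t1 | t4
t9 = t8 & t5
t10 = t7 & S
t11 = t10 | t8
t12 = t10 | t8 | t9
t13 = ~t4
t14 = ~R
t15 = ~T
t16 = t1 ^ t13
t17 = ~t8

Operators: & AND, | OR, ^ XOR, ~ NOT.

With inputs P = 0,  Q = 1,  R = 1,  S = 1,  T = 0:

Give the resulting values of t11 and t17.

t11 = 1; t17 = 0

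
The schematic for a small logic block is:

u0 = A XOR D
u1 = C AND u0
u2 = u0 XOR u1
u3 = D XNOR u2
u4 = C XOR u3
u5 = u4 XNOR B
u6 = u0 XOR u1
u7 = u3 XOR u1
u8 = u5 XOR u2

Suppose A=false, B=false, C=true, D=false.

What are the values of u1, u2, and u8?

u1 = false; u2 = false; u8 = true

u0 = A XOR D = false XOR false = false
u1 = C AND u0 = true AND false = false
u2 = u0 XOR u1 = false XOR false = false
u3 = D XNOR u2 = false XNOR false = true
u4 = C XOR u3 = true XOR true = false
u5 = u4 XNOR B = false XNOR false = true
u8 = u5 XOR u2 = true XOR false = true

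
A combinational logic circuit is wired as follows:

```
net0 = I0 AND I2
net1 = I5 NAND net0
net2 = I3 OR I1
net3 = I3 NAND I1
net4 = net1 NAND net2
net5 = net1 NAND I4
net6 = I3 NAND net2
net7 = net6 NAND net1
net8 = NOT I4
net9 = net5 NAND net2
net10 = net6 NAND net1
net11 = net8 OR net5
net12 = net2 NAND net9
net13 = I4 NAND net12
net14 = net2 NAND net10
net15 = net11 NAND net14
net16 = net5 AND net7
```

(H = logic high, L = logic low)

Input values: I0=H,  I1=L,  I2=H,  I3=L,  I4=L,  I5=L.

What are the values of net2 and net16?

net2 = L  net16 = L

net0 = I0 AND I2 = H AND H = H
net1 = I5 NAND net0 = L NAND H = H
net2 = I3 OR I1 = L OR L = L
net5 = net1 NAND I4 = H NAND L = H
net6 = I3 NAND net2 = L NAND L = H
net7 = net6 NAND net1 = H NAND H = L
net16 = net5 AND net7 = H AND L = L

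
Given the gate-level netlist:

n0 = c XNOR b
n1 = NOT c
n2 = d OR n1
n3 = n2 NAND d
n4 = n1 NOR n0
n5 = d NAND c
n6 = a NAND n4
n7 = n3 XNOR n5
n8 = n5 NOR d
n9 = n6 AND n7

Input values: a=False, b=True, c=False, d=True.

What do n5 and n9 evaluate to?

n0 = c XNOR b = False XNOR True = False
n1 = NOT c = NOT False = True
n2 = d OR n1 = True OR True = True
n3 = n2 NAND d = True NAND True = False
n4 = n1 NOR n0 = True NOR False = False
n5 = d NAND c = True NAND False = True
n6 = a NAND n4 = False NAND False = True
n7 = n3 XNOR n5 = False XNOR True = False
n9 = n6 AND n7 = True AND False = False

n5 = True, n9 = False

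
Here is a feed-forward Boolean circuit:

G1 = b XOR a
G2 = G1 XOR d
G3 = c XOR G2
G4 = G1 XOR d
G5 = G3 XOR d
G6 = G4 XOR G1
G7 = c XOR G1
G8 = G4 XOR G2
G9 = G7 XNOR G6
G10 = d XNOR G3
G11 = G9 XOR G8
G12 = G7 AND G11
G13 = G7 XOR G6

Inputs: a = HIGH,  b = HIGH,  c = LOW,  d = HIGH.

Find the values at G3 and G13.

G3 = HIGH, G13 = HIGH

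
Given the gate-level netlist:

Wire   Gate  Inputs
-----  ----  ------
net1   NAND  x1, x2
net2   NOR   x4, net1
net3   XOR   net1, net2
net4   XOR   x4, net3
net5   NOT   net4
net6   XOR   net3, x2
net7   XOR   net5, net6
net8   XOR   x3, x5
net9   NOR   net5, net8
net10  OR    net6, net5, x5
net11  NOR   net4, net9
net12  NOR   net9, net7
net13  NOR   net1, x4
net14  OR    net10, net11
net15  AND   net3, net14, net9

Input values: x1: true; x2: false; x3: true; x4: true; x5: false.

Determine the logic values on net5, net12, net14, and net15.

net1 = x1 NAND x2 = true NAND false = true
net2 = x4 NOR net1 = true NOR true = false
net3 = net1 XOR net2 = true XOR false = true
net4 = x4 XOR net3 = true XOR true = false
net5 = NOT net4 = NOT false = true
net6 = net3 XOR x2 = true XOR false = true
net7 = net5 XOR net6 = true XOR true = false
net8 = x3 XOR x5 = true XOR false = true
net9 = net5 NOR net8 = true NOR true = false
net10 = net6 OR net5 OR x5 = true OR true OR false = true
net11 = net4 NOR net9 = false NOR false = true
net12 = net9 NOR net7 = false NOR false = true
net14 = net10 OR net11 = true OR true = true
net15 = net3 AND net14 AND net9 = true AND true AND false = false

net5 = true; net12 = true; net14 = true; net15 = false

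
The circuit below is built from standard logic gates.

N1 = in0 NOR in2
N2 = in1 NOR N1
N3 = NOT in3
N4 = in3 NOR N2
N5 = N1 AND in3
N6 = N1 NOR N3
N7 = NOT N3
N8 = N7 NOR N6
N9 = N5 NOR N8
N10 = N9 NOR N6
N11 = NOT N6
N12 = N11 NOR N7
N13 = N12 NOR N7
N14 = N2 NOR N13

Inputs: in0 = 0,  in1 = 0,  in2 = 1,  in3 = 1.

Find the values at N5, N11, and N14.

N5 = 0  N11 = 0  N14 = 0

N1 = in0 NOR in2 = 0 NOR 1 = 0
N2 = in1 NOR N1 = 0 NOR 0 = 1
N3 = NOT in3 = NOT 1 = 0
N5 = N1 AND in3 = 0 AND 1 = 0
N6 = N1 NOR N3 = 0 NOR 0 = 1
N7 = NOT N3 = NOT 0 = 1
N11 = NOT N6 = NOT 1 = 0
N12 = N11 NOR N7 = 0 NOR 1 = 0
N13 = N12 NOR N7 = 0 NOR 1 = 0
N14 = N2 NOR N13 = 1 NOR 0 = 0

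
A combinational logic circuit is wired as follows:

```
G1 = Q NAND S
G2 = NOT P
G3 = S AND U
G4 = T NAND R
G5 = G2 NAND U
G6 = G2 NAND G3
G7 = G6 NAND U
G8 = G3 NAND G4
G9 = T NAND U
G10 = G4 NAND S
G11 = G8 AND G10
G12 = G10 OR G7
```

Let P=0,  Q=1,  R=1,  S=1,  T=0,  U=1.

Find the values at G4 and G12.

G4 = 1, G12 = 1

G2 = NOT P = NOT 0 = 1
G3 = S AND U = 1 AND 1 = 1
G4 = T NAND R = 0 NAND 1 = 1
G6 = G2 NAND G3 = 1 NAND 1 = 0
G7 = G6 NAND U = 0 NAND 1 = 1
G10 = G4 NAND S = 1 NAND 1 = 0
G12 = G10 OR G7 = 0 OR 1 = 1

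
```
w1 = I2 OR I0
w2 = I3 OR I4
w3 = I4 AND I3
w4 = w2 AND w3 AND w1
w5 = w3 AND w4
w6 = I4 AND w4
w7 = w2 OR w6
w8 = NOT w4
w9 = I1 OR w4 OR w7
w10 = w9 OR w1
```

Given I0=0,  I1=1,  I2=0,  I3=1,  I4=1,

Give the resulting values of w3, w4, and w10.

w1 = I2 OR I0 = 0 OR 0 = 0
w2 = I3 OR I4 = 1 OR 1 = 1
w3 = I4 AND I3 = 1 AND 1 = 1
w4 = w2 AND w3 AND w1 = 1 AND 1 AND 0 = 0
w6 = I4 AND w4 = 1 AND 0 = 0
w7 = w2 OR w6 = 1 OR 0 = 1
w9 = I1 OR w4 OR w7 = 1 OR 0 OR 1 = 1
w10 = w9 OR w1 = 1 OR 0 = 1

w3 = 1  w4 = 0  w10 = 1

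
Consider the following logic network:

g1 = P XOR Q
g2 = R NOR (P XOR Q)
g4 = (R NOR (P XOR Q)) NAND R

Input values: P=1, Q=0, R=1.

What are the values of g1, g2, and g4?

g1 = 1 XOR 0 = 1
g2 = 1 NOR (1 XOR 0) = 0
g4 = (1 NOR (1 XOR 0)) NAND 1 = 1

g1 = 1, g2 = 0, g4 = 1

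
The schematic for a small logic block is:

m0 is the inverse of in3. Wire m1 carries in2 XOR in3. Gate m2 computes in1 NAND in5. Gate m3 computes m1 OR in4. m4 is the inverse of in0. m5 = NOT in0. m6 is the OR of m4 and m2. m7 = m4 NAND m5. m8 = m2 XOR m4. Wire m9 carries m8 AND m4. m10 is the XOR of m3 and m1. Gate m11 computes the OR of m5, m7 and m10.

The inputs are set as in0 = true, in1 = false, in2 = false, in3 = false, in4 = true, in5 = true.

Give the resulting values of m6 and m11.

m1 = in2 XOR in3 = false XOR false = false
m2 = in1 NAND in5 = false NAND true = true
m3 = m1 OR in4 = false OR true = true
m4 = NOT in0 = NOT true = false
m5 = NOT in0 = NOT true = false
m6 = m4 OR m2 = false OR true = true
m7 = m4 NAND m5 = false NAND false = true
m10 = m3 XOR m1 = true XOR false = true
m11 = m5 OR m7 OR m10 = false OR true OR true = true

m6 = true  m11 = true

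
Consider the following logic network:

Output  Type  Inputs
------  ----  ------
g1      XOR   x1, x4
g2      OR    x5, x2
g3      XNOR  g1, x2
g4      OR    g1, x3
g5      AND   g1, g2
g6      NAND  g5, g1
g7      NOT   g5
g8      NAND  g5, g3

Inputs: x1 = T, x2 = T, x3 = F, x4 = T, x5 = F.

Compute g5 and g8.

g1 = x1 XOR x4 = T XOR T = F
g2 = x5 OR x2 = F OR T = T
g3 = g1 XNOR x2 = F XNOR T = F
g5 = g1 AND g2 = F AND T = F
g8 = g5 NAND g3 = F NAND F = T

g5 = F; g8 = T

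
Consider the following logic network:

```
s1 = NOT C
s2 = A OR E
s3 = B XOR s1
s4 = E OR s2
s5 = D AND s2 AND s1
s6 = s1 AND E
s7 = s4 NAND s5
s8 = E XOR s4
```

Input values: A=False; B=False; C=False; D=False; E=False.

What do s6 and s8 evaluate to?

s1 = NOT C = NOT False = True
s2 = A OR E = False OR False = False
s4 = E OR s2 = False OR False = False
s6 = s1 AND E = True AND False = False
s8 = E XOR s4 = False XOR False = False

s6 = False  s8 = False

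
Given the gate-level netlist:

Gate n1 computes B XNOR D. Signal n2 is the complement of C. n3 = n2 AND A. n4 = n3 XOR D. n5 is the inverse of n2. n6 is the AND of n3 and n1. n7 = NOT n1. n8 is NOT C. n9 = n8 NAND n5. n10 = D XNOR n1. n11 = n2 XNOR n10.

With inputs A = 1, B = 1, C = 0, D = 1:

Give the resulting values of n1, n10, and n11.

n1 = 1, n10 = 1, n11 = 1

n1 = B XNOR D = 1 XNOR 1 = 1
n2 = NOT C = NOT 0 = 1
n10 = D XNOR n1 = 1 XNOR 1 = 1
n11 = n2 XNOR n10 = 1 XNOR 1 = 1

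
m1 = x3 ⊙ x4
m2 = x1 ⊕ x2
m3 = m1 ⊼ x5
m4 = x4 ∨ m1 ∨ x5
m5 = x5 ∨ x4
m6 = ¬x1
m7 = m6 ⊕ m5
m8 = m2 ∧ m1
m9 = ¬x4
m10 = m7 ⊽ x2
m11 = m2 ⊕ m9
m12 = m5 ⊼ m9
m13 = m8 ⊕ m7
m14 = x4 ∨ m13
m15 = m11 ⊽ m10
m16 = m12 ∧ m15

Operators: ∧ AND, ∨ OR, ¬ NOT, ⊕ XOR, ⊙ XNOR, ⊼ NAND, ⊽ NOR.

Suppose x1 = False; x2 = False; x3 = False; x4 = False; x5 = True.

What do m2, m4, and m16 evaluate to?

m2 = False; m4 = True; m16 = False

m1 = x3 XNOR x4 = False XNOR False = True
m2 = x1 XOR x2 = False XOR False = False
m4 = x4 OR m1 OR x5 = False OR True OR True = True
m5 = x5 OR x4 = True OR False = True
m6 = NOT x1 = NOT False = True
m7 = m6 XOR m5 = True XOR True = False
m9 = NOT x4 = NOT False = True
m10 = m7 NOR x2 = False NOR False = True
m11 = m2 XOR m9 = False XOR True = True
m12 = m5 NAND m9 = True NAND True = False
m15 = m11 NOR m10 = True NOR True = False
m16 = m12 AND m15 = False AND False = False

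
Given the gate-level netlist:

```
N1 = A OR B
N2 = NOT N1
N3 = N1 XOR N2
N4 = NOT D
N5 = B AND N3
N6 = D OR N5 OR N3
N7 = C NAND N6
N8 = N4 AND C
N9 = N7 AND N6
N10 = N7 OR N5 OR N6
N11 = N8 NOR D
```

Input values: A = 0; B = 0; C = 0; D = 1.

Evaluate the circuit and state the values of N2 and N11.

N1 = A OR B = 0 OR 0 = 0
N2 = NOT N1 = NOT 0 = 1
N4 = NOT D = NOT 1 = 0
N8 = N4 AND C = 0 AND 0 = 0
N11 = N8 NOR D = 0 NOR 1 = 0

N2 = 1  N11 = 0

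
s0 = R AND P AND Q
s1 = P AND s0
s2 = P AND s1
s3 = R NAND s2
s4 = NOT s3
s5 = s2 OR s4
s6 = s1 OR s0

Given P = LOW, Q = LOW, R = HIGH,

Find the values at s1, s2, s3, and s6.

s0 = R AND P AND Q = HIGH AND LOW AND LOW = LOW
s1 = P AND s0 = LOW AND LOW = LOW
s2 = P AND s1 = LOW AND LOW = LOW
s3 = R NAND s2 = HIGH NAND LOW = HIGH
s6 = s1 OR s0 = LOW OR LOW = LOW

s1 = LOW  s2 = LOW  s3 = HIGH  s6 = LOW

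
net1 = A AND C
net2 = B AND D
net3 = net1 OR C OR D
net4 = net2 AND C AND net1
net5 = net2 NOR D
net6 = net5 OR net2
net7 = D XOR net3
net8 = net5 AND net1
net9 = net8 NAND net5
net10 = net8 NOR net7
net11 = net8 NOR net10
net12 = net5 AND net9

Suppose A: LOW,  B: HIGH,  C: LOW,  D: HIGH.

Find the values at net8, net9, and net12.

net1 = A AND C = LOW AND LOW = LOW
net2 = B AND D = HIGH AND HIGH = HIGH
net5 = net2 NOR D = HIGH NOR HIGH = LOW
net8 = net5 AND net1 = LOW AND LOW = LOW
net9 = net8 NAND net5 = LOW NAND LOW = HIGH
net12 = net5 AND net9 = LOW AND HIGH = LOW

net8 = LOW; net9 = HIGH; net12 = LOW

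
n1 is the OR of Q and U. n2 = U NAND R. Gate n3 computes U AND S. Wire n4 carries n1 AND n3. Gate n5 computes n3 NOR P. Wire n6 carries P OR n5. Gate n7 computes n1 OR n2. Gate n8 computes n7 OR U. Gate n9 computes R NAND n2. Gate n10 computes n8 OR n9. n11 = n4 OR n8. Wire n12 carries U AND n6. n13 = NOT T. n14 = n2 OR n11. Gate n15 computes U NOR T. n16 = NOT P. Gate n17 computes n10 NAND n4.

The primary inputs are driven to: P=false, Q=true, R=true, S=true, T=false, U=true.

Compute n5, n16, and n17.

n1 = Q OR U = true OR true = true
n2 = U NAND R = true NAND true = false
n3 = U AND S = true AND true = true
n4 = n1 AND n3 = true AND true = true
n5 = n3 NOR P = true NOR false = false
n7 = n1 OR n2 = true OR false = true
n8 = n7 OR U = true OR true = true
n9 = R NAND n2 = true NAND false = true
n10 = n8 OR n9 = true OR true = true
n16 = NOT P = NOT false = true
n17 = n10 NAND n4 = true NAND true = false

n5 = false; n16 = true; n17 = false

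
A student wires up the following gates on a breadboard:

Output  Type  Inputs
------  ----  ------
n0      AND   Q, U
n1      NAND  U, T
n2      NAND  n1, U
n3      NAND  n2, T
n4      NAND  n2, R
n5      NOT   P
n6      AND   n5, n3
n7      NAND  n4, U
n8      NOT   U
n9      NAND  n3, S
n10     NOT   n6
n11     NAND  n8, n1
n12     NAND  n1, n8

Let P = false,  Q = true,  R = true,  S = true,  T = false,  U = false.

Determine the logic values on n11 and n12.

n11 = false, n12 = false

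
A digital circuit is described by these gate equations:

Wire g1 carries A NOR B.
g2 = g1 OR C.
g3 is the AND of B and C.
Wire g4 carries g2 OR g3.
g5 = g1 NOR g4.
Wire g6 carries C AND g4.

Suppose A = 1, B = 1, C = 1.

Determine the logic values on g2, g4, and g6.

g1 = A NOR B = 1 NOR 1 = 0
g2 = g1 OR C = 0 OR 1 = 1
g3 = B AND C = 1 AND 1 = 1
g4 = g2 OR g3 = 1 OR 1 = 1
g6 = C AND g4 = 1 AND 1 = 1

g2 = 1; g4 = 1; g6 = 1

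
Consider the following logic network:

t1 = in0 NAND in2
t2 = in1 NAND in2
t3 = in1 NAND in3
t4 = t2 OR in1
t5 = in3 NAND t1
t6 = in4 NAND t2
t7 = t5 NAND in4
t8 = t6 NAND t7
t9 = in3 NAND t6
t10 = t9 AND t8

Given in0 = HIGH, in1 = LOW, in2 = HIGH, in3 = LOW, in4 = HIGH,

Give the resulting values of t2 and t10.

t1 = in0 NAND in2 = HIGH NAND HIGH = LOW
t2 = in1 NAND in2 = LOW NAND HIGH = HIGH
t5 = in3 NAND t1 = LOW NAND LOW = HIGH
t6 = in4 NAND t2 = HIGH NAND HIGH = LOW
t7 = t5 NAND in4 = HIGH NAND HIGH = LOW
t8 = t6 NAND t7 = LOW NAND LOW = HIGH
t9 = in3 NAND t6 = LOW NAND LOW = HIGH
t10 = t9 AND t8 = HIGH AND HIGH = HIGH

t2 = HIGH, t10 = HIGH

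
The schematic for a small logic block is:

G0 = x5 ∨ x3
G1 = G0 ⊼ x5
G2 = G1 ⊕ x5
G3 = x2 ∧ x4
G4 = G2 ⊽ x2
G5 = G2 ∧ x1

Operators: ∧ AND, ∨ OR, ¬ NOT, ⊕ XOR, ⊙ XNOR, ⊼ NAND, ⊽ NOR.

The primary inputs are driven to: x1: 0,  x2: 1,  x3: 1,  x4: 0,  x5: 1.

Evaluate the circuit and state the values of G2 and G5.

G0 = x5 OR x3 = 1 OR 1 = 1
G1 = G0 NAND x5 = 1 NAND 1 = 0
G2 = G1 XOR x5 = 0 XOR 1 = 1
G5 = G2 AND x1 = 1 AND 0 = 0

G2 = 1; G5 = 0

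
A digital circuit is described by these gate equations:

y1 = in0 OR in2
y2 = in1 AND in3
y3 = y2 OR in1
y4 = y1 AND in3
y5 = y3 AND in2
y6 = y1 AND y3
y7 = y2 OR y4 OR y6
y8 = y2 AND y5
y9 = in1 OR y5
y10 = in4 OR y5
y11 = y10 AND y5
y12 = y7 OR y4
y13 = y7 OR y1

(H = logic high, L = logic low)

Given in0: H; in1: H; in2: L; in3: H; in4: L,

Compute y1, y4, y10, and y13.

y1 = in0 OR in2 = H OR L = H
y2 = in1 AND in3 = H AND H = H
y3 = y2 OR in1 = H OR H = H
y4 = y1 AND in3 = H AND H = H
y5 = y3 AND in2 = H AND L = L
y6 = y1 AND y3 = H AND H = H
y7 = y2 OR y4 OR y6 = H OR H OR H = H
y10 = in4 OR y5 = L OR L = L
y13 = y7 OR y1 = H OR H = H

y1 = H; y4 = H; y10 = L; y13 = H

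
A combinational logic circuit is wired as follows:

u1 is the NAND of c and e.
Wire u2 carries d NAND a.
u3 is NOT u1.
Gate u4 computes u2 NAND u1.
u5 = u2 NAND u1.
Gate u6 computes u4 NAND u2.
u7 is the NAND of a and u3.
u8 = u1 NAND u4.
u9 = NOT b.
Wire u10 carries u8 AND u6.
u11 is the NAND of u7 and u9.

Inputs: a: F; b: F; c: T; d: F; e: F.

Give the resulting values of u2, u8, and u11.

u1 = c NAND e = T NAND F = T
u2 = d NAND a = F NAND F = T
u3 = NOT u1 = NOT T = F
u4 = u2 NAND u1 = T NAND T = F
u7 = a NAND u3 = F NAND F = T
u8 = u1 NAND u4 = T NAND F = T
u9 = NOT b = NOT F = T
u11 = u7 NAND u9 = T NAND T = F

u2 = T  u8 = T  u11 = F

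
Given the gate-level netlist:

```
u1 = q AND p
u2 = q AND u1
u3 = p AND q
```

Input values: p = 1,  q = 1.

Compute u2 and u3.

u1 = q AND p = 1 AND 1 = 1
u2 = q AND u1 = 1 AND 1 = 1
u3 = p AND q = 1 AND 1 = 1

u2 = 1; u3 = 1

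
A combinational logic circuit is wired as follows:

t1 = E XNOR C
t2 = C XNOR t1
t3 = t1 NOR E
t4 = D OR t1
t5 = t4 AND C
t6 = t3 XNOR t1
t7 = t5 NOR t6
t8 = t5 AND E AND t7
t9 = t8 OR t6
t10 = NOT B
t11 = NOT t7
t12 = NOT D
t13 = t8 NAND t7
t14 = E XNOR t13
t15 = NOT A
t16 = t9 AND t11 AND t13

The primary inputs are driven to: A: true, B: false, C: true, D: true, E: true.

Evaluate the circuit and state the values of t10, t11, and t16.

t10 = true, t11 = true, t16 = false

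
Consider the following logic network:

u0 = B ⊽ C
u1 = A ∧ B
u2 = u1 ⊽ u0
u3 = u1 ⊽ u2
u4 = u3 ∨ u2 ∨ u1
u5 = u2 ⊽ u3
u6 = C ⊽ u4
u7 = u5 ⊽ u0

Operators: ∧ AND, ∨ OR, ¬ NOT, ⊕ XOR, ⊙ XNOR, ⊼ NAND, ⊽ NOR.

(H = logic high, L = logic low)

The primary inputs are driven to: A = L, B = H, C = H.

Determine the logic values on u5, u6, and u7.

u0 = B NOR C = H NOR H = L
u1 = A AND B = L AND H = L
u2 = u1 NOR u0 = L NOR L = H
u3 = u1 NOR u2 = L NOR H = L
u4 = u3 OR u2 OR u1 = L OR H OR L = H
u5 = u2 NOR u3 = H NOR L = L
u6 = C NOR u4 = H NOR H = L
u7 = u5 NOR u0 = L NOR L = H

u5 = L  u6 = L  u7 = H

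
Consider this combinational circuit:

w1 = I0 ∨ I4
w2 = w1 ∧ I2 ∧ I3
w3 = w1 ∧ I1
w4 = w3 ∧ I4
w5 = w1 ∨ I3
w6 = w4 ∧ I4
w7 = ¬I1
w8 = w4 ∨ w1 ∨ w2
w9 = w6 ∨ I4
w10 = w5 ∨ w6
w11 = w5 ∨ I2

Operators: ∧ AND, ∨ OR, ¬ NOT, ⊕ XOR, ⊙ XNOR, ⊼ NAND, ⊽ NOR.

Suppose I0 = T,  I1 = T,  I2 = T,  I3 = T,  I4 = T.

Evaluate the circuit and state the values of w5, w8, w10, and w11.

w1 = I0 OR I4 = T OR T = T
w2 = w1 AND I2 AND I3 = T AND T AND T = T
w3 = w1 AND I1 = T AND T = T
w4 = w3 AND I4 = T AND T = T
w5 = w1 OR I3 = T OR T = T
w6 = w4 AND I4 = T AND T = T
w8 = w4 OR w1 OR w2 = T OR T OR T = T
w10 = w5 OR w6 = T OR T = T
w11 = w5 OR I2 = T OR T = T

w5 = T  w8 = T  w10 = T  w11 = T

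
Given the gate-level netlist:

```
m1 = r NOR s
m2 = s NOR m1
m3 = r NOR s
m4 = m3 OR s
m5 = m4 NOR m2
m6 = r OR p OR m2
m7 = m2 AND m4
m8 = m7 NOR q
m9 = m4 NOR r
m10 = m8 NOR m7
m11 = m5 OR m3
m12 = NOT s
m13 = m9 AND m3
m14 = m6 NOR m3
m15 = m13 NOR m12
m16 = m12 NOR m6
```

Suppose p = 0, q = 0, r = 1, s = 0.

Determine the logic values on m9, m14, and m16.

m1 = r NOR s = 1 NOR 0 = 0
m2 = s NOR m1 = 0 NOR 0 = 1
m3 = r NOR s = 1 NOR 0 = 0
m4 = m3 OR s = 0 OR 0 = 0
m6 = r OR p OR m2 = 1 OR 0 OR 1 = 1
m9 = m4 NOR r = 0 NOR 1 = 0
m12 = NOT s = NOT 0 = 1
m14 = m6 NOR m3 = 1 NOR 0 = 0
m16 = m12 NOR m6 = 1 NOR 1 = 0

m9 = 0; m14 = 0; m16 = 0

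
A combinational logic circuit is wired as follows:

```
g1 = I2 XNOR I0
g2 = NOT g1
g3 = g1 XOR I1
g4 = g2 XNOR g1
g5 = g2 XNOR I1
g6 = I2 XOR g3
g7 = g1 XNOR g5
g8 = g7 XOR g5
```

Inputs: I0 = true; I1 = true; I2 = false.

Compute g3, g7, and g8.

g3 = true, g7 = false, g8 = true

g1 = I2 XNOR I0 = false XNOR true = false
g2 = NOT g1 = NOT false = true
g3 = g1 XOR I1 = false XOR true = true
g5 = g2 XNOR I1 = true XNOR true = true
g7 = g1 XNOR g5 = false XNOR true = false
g8 = g7 XOR g5 = false XOR true = true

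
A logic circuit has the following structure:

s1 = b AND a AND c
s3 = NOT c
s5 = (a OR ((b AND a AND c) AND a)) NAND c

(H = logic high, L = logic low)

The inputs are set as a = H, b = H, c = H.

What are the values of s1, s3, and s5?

s1 = H  s3 = L  s5 = L

s1 = H AND H AND H = H
s3 = NOT H = L
s5 = (H OR ((H AND H AND H) AND H)) NAND H = L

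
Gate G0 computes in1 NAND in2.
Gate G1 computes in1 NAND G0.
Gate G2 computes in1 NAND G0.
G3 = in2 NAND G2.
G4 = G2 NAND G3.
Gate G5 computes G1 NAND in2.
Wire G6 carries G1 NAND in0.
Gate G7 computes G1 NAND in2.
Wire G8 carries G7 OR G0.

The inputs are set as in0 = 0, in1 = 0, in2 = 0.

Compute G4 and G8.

G0 = in1 NAND in2 = 0 NAND 0 = 1
G1 = in1 NAND G0 = 0 NAND 1 = 1
G2 = in1 NAND G0 = 0 NAND 1 = 1
G3 = in2 NAND G2 = 0 NAND 1 = 1
G4 = G2 NAND G3 = 1 NAND 1 = 0
G7 = G1 NAND in2 = 1 NAND 0 = 1
G8 = G7 OR G0 = 1 OR 1 = 1

G4 = 0, G8 = 1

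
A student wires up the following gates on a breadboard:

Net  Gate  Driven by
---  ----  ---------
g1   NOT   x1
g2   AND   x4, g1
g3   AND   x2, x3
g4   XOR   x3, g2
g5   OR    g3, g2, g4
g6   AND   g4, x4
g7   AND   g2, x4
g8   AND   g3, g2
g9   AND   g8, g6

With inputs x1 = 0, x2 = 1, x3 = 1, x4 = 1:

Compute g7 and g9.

g7 = 1, g9 = 0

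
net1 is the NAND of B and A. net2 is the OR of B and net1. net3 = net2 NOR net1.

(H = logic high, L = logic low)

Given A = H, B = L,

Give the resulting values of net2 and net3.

net1 = B NAND A = L NAND H = H
net2 = B OR net1 = L OR H = H
net3 = net2 NOR net1 = H NOR H = L

net2 = H, net3 = L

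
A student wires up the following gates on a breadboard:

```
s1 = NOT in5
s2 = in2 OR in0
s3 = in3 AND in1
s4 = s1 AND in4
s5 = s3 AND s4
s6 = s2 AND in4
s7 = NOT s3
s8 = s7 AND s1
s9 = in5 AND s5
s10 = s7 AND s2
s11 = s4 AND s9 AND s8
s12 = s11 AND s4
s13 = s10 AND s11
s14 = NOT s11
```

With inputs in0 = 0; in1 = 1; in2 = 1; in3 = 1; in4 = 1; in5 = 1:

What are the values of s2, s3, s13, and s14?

s2 = 1, s3 = 1, s13 = 0, s14 = 1

s1 = NOT in5 = NOT 1 = 0
s2 = in2 OR in0 = 1 OR 0 = 1
s3 = in3 AND in1 = 1 AND 1 = 1
s4 = s1 AND in4 = 0 AND 1 = 0
s5 = s3 AND s4 = 1 AND 0 = 0
s7 = NOT s3 = NOT 1 = 0
s8 = s7 AND s1 = 0 AND 0 = 0
s9 = in5 AND s5 = 1 AND 0 = 0
s10 = s7 AND s2 = 0 AND 1 = 0
s11 = s4 AND s9 AND s8 = 0 AND 0 AND 0 = 0
s13 = s10 AND s11 = 0 AND 0 = 0
s14 = NOT s11 = NOT 0 = 1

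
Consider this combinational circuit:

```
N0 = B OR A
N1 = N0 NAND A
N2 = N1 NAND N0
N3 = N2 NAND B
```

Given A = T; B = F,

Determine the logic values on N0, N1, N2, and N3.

N0 = B OR A = F OR T = T
N1 = N0 NAND A = T NAND T = F
N2 = N1 NAND N0 = F NAND T = T
N3 = N2 NAND B = T NAND F = T

N0 = T, N1 = F, N2 = T, N3 = T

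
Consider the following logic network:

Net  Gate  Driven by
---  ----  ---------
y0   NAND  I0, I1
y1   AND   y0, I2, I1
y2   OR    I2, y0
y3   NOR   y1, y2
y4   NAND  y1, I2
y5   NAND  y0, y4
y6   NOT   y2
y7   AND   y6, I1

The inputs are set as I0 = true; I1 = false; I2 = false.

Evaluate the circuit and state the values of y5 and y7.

y0 = I0 NAND I1 = true NAND false = true
y1 = y0 AND I2 AND I1 = true AND false AND false = false
y2 = I2 OR y0 = false OR true = true
y4 = y1 NAND I2 = false NAND false = true
y5 = y0 NAND y4 = true NAND true = false
y6 = NOT y2 = NOT true = false
y7 = y6 AND I1 = false AND false = false

y5 = false  y7 = false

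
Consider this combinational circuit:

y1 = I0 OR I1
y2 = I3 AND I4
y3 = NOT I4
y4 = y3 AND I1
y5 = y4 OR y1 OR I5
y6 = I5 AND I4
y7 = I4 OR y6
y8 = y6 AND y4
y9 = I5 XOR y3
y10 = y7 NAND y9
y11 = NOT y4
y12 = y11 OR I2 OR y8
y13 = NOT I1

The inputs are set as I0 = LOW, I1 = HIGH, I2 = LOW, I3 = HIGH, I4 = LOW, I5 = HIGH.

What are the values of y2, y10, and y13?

y2 = I3 AND I4 = HIGH AND LOW = LOW
y3 = NOT I4 = NOT LOW = HIGH
y6 = I5 AND I4 = HIGH AND LOW = LOW
y7 = I4 OR y6 = LOW OR LOW = LOW
y9 = I5 XOR y3 = HIGH XOR HIGH = LOW
y10 = y7 NAND y9 = LOW NAND LOW = HIGH
y13 = NOT I1 = NOT HIGH = LOW

y2 = LOW, y10 = HIGH, y13 = LOW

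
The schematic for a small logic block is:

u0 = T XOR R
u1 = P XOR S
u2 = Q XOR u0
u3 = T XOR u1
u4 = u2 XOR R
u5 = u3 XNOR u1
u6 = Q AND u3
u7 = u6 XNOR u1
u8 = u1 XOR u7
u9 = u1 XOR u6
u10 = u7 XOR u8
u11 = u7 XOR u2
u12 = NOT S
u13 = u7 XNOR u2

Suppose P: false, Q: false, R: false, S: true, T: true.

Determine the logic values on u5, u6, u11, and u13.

u5 = false, u6 = false, u11 = true, u13 = false

u0 = T XOR R = true XOR false = true
u1 = P XOR S = false XOR true = true
u2 = Q XOR u0 = false XOR true = true
u3 = T XOR u1 = true XOR true = false
u5 = u3 XNOR u1 = false XNOR true = false
u6 = Q AND u3 = false AND false = false
u7 = u6 XNOR u1 = false XNOR true = false
u11 = u7 XOR u2 = false XOR true = true
u13 = u7 XNOR u2 = false XNOR true = false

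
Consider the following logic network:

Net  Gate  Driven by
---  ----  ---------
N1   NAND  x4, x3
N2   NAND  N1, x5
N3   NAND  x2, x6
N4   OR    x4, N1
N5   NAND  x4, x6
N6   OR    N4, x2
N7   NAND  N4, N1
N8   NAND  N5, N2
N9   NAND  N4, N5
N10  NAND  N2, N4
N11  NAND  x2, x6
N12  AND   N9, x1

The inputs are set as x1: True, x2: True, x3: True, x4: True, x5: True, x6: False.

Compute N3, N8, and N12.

N1 = x4 NAND x3 = True NAND True = False
N2 = N1 NAND x5 = False NAND True = True
N3 = x2 NAND x6 = True NAND False = True
N4 = x4 OR N1 = True OR False = True
N5 = x4 NAND x6 = True NAND False = True
N8 = N5 NAND N2 = True NAND True = False
N9 = N4 NAND N5 = True NAND True = False
N12 = N9 AND x1 = False AND True = False

N3 = True; N8 = False; N12 = False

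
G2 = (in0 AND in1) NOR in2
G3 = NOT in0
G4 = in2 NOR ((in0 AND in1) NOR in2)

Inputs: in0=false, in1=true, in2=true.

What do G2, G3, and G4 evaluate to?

G2 = false, G3 = true, G4 = false

G2 = (false AND true) NOR true = false
G3 = NOT false = true
G4 = true NOR ((false AND true) NOR true) = false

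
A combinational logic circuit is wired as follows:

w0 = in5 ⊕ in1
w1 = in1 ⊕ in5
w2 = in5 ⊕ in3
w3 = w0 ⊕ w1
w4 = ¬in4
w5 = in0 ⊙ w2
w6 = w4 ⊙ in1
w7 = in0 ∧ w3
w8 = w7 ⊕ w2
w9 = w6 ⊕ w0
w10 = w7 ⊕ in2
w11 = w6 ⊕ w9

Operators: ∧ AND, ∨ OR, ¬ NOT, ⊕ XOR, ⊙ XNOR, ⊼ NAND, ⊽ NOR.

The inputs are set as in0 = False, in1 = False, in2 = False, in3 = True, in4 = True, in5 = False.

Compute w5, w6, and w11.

w0 = in5 XOR in1 = False XOR False = False
w2 = in5 XOR in3 = False XOR True = True
w4 = NOT in4 = NOT True = False
w5 = in0 XNOR w2 = False XNOR True = False
w6 = w4 XNOR in1 = False XNOR False = True
w9 = w6 XOR w0 = True XOR False = True
w11 = w6 XOR w9 = True XOR True = False

w5 = False, w6 = True, w11 = False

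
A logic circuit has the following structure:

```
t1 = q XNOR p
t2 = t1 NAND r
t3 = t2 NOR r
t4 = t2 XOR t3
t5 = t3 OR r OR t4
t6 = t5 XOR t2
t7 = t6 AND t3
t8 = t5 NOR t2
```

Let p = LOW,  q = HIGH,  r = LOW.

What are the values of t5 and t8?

t1 = q XNOR p = HIGH XNOR LOW = LOW
t2 = t1 NAND r = LOW NAND LOW = HIGH
t3 = t2 NOR r = HIGH NOR LOW = LOW
t4 = t2 XOR t3 = HIGH XOR LOW = HIGH
t5 = t3 OR r OR t4 = LOW OR LOW OR HIGH = HIGH
t8 = t5 NOR t2 = HIGH NOR HIGH = LOW

t5 = HIGH  t8 = LOW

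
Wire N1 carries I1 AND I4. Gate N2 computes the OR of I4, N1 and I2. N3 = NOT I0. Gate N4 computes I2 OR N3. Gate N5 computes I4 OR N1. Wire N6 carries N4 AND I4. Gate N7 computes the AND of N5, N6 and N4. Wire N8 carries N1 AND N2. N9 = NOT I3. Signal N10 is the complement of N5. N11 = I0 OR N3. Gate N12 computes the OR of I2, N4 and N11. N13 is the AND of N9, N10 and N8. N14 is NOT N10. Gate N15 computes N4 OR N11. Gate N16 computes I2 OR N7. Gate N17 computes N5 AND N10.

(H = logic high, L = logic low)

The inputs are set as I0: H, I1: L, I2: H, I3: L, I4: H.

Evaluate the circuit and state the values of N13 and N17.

N13 = L  N17 = L

N1 = I1 AND I4 = L AND H = L
N2 = I4 OR N1 OR I2 = H OR L OR H = H
N5 = I4 OR N1 = H OR L = H
N8 = N1 AND N2 = L AND H = L
N9 = NOT I3 = NOT L = H
N10 = NOT N5 = NOT H = L
N13 = N9 AND N10 AND N8 = H AND L AND L = L
N17 = N5 AND N10 = H AND L = L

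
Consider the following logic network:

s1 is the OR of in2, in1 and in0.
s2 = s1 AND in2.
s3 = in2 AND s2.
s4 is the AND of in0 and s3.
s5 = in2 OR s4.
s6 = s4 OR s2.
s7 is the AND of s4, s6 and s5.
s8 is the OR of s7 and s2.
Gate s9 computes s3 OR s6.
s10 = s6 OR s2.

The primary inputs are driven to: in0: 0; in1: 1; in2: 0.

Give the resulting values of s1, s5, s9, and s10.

s1 = in2 OR in1 OR in0 = 0 OR 1 OR 0 = 1
s2 = s1 AND in2 = 1 AND 0 = 0
s3 = in2 AND s2 = 0 AND 0 = 0
s4 = in0 AND s3 = 0 AND 0 = 0
s5 = in2 OR s4 = 0 OR 0 = 0
s6 = s4 OR s2 = 0 OR 0 = 0
s9 = s3 OR s6 = 0 OR 0 = 0
s10 = s6 OR s2 = 0 OR 0 = 0

s1 = 1, s5 = 0, s9 = 0, s10 = 0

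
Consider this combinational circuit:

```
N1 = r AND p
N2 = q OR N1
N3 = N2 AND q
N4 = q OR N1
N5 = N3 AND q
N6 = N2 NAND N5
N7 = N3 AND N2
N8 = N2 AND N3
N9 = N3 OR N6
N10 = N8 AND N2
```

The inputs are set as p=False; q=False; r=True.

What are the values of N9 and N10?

N9 = True, N10 = False

N1 = r AND p = True AND False = False
N2 = q OR N1 = False OR False = False
N3 = N2 AND q = False AND False = False
N5 = N3 AND q = False AND False = False
N6 = N2 NAND N5 = False NAND False = True
N8 = N2 AND N3 = False AND False = False
N9 = N3 OR N6 = False OR True = True
N10 = N8 AND N2 = False AND False = False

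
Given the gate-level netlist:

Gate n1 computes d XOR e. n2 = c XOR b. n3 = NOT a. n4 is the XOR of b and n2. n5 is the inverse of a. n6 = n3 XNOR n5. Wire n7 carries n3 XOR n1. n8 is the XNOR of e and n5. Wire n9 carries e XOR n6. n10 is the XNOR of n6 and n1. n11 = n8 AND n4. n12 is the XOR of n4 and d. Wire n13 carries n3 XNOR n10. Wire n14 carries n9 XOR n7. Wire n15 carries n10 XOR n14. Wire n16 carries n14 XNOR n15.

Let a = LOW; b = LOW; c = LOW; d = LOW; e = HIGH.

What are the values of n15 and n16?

n15 = HIGH, n16 = LOW

n1 = d XOR e = LOW XOR HIGH = HIGH
n3 = NOT a = NOT LOW = HIGH
n5 = NOT a = NOT LOW = HIGH
n6 = n3 XNOR n5 = HIGH XNOR HIGH = HIGH
n7 = n3 XOR n1 = HIGH XOR HIGH = LOW
n9 = e XOR n6 = HIGH XOR HIGH = LOW
n10 = n6 XNOR n1 = HIGH XNOR HIGH = HIGH
n14 = n9 XOR n7 = LOW XOR LOW = LOW
n15 = n10 XOR n14 = HIGH XOR LOW = HIGH
n16 = n14 XNOR n15 = LOW XNOR HIGH = LOW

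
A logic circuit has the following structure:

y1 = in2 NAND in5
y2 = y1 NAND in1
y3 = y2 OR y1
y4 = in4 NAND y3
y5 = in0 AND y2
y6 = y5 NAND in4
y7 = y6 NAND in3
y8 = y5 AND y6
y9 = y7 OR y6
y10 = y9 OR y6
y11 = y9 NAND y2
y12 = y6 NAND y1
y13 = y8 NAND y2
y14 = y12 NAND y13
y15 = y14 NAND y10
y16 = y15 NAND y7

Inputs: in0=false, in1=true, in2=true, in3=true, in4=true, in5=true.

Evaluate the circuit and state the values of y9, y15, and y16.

y9 = true, y15 = true, y16 = true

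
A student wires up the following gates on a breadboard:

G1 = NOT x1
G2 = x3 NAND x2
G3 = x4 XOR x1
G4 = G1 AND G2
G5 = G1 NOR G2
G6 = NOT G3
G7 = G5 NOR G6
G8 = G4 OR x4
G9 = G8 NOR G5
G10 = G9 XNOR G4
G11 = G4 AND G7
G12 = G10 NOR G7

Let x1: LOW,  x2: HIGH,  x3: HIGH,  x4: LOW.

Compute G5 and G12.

G5 = LOW; G12 = HIGH

G1 = NOT x1 = NOT LOW = HIGH
G2 = x3 NAND x2 = HIGH NAND HIGH = LOW
G3 = x4 XOR x1 = LOW XOR LOW = LOW
G4 = G1 AND G2 = HIGH AND LOW = LOW
G5 = G1 NOR G2 = HIGH NOR LOW = LOW
G6 = NOT G3 = NOT LOW = HIGH
G7 = G5 NOR G6 = LOW NOR HIGH = LOW
G8 = G4 OR x4 = LOW OR LOW = LOW
G9 = G8 NOR G5 = LOW NOR LOW = HIGH
G10 = G9 XNOR G4 = HIGH XNOR LOW = LOW
G12 = G10 NOR G7 = LOW NOR LOW = HIGH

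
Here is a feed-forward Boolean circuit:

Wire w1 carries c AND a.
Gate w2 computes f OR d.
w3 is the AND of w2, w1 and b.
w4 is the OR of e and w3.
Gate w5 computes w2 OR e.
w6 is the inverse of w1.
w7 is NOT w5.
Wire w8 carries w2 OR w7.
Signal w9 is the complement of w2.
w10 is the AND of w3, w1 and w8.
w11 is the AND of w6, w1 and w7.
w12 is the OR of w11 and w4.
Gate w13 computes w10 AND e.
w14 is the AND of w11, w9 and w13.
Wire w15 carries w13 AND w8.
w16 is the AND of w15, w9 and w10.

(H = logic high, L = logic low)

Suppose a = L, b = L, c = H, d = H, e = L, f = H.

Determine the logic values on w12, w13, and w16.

w12 = L; w13 = L; w16 = L

w1 = c AND a = H AND L = L
w2 = f OR d = H OR H = H
w3 = w2 AND w1 AND b = H AND L AND L = L
w4 = e OR w3 = L OR L = L
w5 = w2 OR e = H OR L = H
w6 = NOT w1 = NOT L = H
w7 = NOT w5 = NOT H = L
w8 = w2 OR w7 = H OR L = H
w9 = NOT w2 = NOT H = L
w10 = w3 AND w1 AND w8 = L AND L AND H = L
w11 = w6 AND w1 AND w7 = H AND L AND L = L
w12 = w11 OR w4 = L OR L = L
w13 = w10 AND e = L AND L = L
w15 = w13 AND w8 = L AND H = L
w16 = w15 AND w9 AND w10 = L AND L AND L = L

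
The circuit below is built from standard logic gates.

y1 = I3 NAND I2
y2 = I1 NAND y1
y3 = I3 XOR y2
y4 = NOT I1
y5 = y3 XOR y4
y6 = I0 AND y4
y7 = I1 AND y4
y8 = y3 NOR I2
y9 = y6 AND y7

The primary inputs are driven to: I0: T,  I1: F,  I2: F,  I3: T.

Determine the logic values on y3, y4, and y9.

y1 = I3 NAND I2 = T NAND F = T
y2 = I1 NAND y1 = F NAND T = T
y3 = I3 XOR y2 = T XOR T = F
y4 = NOT I1 = NOT F = T
y6 = I0 AND y4 = T AND T = T
y7 = I1 AND y4 = F AND T = F
y9 = y6 AND y7 = T AND F = F

y3 = F, y4 = T, y9 = F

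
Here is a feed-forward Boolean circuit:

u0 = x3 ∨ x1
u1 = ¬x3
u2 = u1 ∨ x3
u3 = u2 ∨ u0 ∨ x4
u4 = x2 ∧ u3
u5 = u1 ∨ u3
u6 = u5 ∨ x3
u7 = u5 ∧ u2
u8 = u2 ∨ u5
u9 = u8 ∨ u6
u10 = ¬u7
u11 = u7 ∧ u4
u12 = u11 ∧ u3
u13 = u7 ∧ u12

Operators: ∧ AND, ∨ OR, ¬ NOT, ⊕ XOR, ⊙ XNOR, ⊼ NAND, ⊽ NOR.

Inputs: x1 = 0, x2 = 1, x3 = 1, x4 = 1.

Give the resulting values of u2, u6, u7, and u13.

u0 = x3 OR x1 = 1 OR 0 = 1
u1 = NOT x3 = NOT 1 = 0
u2 = u1 OR x3 = 0 OR 1 = 1
u3 = u2 OR u0 OR x4 = 1 OR 1 OR 1 = 1
u4 = x2 AND u3 = 1 AND 1 = 1
u5 = u1 OR u3 = 0 OR 1 = 1
u6 = u5 OR x3 = 1 OR 1 = 1
u7 = u5 AND u2 = 1 AND 1 = 1
u11 = u7 AND u4 = 1 AND 1 = 1
u12 = u11 AND u3 = 1 AND 1 = 1
u13 = u7 AND u12 = 1 AND 1 = 1

u2 = 1; u6 = 1; u7 = 1; u13 = 1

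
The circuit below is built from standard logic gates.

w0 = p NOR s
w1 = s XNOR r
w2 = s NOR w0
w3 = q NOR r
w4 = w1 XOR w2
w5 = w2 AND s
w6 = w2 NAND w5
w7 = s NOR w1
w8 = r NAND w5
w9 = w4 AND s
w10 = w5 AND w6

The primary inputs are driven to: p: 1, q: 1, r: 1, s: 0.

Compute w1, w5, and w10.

w0 = p NOR s = 1 NOR 0 = 0
w1 = s XNOR r = 0 XNOR 1 = 0
w2 = s NOR w0 = 0 NOR 0 = 1
w5 = w2 AND s = 1 AND 0 = 0
w6 = w2 NAND w5 = 1 NAND 0 = 1
w10 = w5 AND w6 = 0 AND 1 = 0

w1 = 0, w5 = 0, w10 = 0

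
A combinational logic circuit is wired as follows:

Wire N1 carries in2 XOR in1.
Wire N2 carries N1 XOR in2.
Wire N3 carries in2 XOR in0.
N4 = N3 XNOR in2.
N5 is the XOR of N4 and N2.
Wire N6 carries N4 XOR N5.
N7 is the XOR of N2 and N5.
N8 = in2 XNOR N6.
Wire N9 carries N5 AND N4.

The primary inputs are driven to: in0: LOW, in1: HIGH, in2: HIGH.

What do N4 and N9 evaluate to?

N1 = in2 XOR in1 = HIGH XOR HIGH = LOW
N2 = N1 XOR in2 = LOW XOR HIGH = HIGH
N3 = in2 XOR in0 = HIGH XOR LOW = HIGH
N4 = N3 XNOR in2 = HIGH XNOR HIGH = HIGH
N5 = N4 XOR N2 = HIGH XOR HIGH = LOW
N9 = N5 AND N4 = LOW AND HIGH = LOW

N4 = HIGH, N9 = LOW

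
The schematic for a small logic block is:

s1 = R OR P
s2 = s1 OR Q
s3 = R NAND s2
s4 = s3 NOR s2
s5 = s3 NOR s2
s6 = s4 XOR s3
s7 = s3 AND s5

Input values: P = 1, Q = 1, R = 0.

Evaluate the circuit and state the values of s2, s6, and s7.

s1 = R OR P = 0 OR 1 = 1
s2 = s1 OR Q = 1 OR 1 = 1
s3 = R NAND s2 = 0 NAND 1 = 1
s4 = s3 NOR s2 = 1 NOR 1 = 0
s5 = s3 NOR s2 = 1 NOR 1 = 0
s6 = s4 XOR s3 = 0 XOR 1 = 1
s7 = s3 AND s5 = 1 AND 0 = 0

s2 = 1  s6 = 1  s7 = 0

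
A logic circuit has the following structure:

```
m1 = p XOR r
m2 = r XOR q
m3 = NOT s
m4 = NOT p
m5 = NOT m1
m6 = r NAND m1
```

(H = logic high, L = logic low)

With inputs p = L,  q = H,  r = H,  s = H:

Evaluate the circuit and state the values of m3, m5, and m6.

m1 = p XOR r = L XOR H = H
m3 = NOT s = NOT H = L
m5 = NOT m1 = NOT H = L
m6 = r NAND m1 = H NAND H = L

m3 = L  m5 = L  m6 = L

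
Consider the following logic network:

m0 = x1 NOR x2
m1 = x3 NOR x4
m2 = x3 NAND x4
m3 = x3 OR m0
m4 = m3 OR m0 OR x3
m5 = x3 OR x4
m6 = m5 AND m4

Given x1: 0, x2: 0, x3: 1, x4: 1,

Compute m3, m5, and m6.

m0 = x1 NOR x2 = 0 NOR 0 = 1
m3 = x3 OR m0 = 1 OR 1 = 1
m4 = m3 OR m0 OR x3 = 1 OR 1 OR 1 = 1
m5 = x3 OR x4 = 1 OR 1 = 1
m6 = m5 AND m4 = 1 AND 1 = 1

m3 = 1, m5 = 1, m6 = 1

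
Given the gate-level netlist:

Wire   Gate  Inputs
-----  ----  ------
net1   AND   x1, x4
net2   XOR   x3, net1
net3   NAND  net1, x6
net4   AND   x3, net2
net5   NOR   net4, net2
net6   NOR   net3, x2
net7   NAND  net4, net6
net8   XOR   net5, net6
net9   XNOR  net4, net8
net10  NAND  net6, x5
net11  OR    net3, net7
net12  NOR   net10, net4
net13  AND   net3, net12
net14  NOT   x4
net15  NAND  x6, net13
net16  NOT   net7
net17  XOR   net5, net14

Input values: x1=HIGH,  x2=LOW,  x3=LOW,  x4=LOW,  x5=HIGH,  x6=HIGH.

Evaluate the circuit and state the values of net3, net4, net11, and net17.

net1 = x1 AND x4 = HIGH AND LOW = LOW
net2 = x3 XOR net1 = LOW XOR LOW = LOW
net3 = net1 NAND x6 = LOW NAND HIGH = HIGH
net4 = x3 AND net2 = LOW AND LOW = LOW
net5 = net4 NOR net2 = LOW NOR LOW = HIGH
net6 = net3 NOR x2 = HIGH NOR LOW = LOW
net7 = net4 NAND net6 = LOW NAND LOW = HIGH
net11 = net3 OR net7 = HIGH OR HIGH = HIGH
net14 = NOT x4 = NOT LOW = HIGH
net17 = net5 XOR net14 = HIGH XOR HIGH = LOW

net3 = HIGH; net4 = LOW; net11 = HIGH; net17 = LOW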